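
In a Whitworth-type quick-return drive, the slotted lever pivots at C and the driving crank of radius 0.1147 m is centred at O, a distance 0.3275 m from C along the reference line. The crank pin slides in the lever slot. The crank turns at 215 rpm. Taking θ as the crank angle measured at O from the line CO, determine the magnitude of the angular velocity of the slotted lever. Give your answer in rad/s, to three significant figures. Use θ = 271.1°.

2.56

ω = 22.51 rad/s (from 215 rpm).
Crank pin A relative to C: A = (d + r cosθ, r sinθ); lever angle φ = atan2(r sinθ, d + r cosθ).
Differentiating tanφ: φ̇ = rω(d cosθ + r)/(d² + r² + 2dr cosθ).
d² + r² + 2dr cosθ = |CA|² = 0.121855 m²;  d cosθ + r = +0.12099 m.
|ω_lever| = |0.1147·22.51·+0.12099| / 0.121855 = 2.5641 rad/s.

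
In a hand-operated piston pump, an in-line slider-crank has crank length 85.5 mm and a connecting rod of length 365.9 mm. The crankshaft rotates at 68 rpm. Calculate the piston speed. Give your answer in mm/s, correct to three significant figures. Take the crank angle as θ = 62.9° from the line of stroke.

ω = 2π·68/60 = 7.121 rad/s
For an in-line slider-crank, x = r cosθ + √(L² − r² sin²θ), so v = −rω sinθ·[1 + r cosθ/√(L² − r² sin²θ)].
With r = 0.0855 m, L = 0.3659 m, θ = 62.9°: √(L² − r² sin²θ) = 0.3579 m.
v = −0.0855·7.121·0.89021·[1 + 0.0855·0.45554/0.3579] = -0.60098 m/s.
|v| = 0.60098 m/s = 600.98 mm/s.

601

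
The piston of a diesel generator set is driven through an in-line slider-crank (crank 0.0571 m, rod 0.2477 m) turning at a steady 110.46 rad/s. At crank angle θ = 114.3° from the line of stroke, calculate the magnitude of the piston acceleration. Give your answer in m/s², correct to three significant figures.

ω = 110.5 rad/s
x(θ) = r cosθ + √(L² − r² sin²θ); with ω constant, a = ω²·d²x/dθ².
d²x/dθ² = −r cosθ − r²(cos2θ)/√u − r⁴ sin²2θ/(4u^{3/2}),  u = L² − r² sin²θ = 0.058647 m².
Substituting r = 0.0571 m, L = 0.2477 m, θ = 114.3°: d²x/dθ² = +0.032296 m.
a = ω²·d²x/dθ² = (110.5)²·(+0.032296) = +394.05 m/s²;  |a| = 394.05 m/s².

394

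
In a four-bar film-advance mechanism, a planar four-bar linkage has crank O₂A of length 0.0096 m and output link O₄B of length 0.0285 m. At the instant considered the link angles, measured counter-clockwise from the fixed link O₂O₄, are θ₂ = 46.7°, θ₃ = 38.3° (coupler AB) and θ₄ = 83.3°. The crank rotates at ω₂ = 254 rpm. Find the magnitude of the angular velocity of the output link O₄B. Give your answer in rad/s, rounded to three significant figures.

1.85

ω₂ = 26.6 rad/s (from 254 rpm).
Differentiating the loop-closure r₂e^{iθ₂}+r₃e^{iθ₃}=r₁+r₄e^{iθ₄} gives r₂ω₂e^{iθ₂}+r₃ω₃e^{iθ₃}=r₄ω₄e^{iθ₄}.
Eliminating the other unknown: ω₄ = r₂ω₂ sin(θ₂−θ₃) / [r₄ sin(θ₄−θ₃)].
Numerator sine = +0.14608; denominator sine = +0.70711.
Result = 0.0096·26.6·(+0.14608) / (0.0285·(+0.70711)) = +1.851 rad/s; magnitude 1.851 rad/s.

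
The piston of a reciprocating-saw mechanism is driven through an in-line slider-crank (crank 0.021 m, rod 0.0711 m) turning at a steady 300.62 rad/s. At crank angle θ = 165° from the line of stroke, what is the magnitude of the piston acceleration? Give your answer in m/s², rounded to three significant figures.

1340

ω = 300.6 rad/s
x(θ) = r cosθ + √(L² − r² sin²θ); with ω constant, a = ω²·d²x/dθ².
d²x/dθ² = −r cosθ − r²(cos2θ)/√u − r⁴ sin²2θ/(4u^{3/2}),  u = L² − r² sin²θ = 0.00502567 m².
Substituting r = 0.021 m, L = 0.0711 m, θ = 165°: d²x/dθ² = +0.014863 m.
a = ω²·d²x/dθ² = (300.6)²·(+0.014863) = +1343.2 m/s²;  |a| = 1343.2 m/s².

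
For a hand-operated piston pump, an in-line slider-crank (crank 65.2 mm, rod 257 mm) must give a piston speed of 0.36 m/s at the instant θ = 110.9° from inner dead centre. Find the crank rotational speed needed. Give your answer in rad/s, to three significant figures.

6.52

For an in-line slider-crank, |v_piston| = rω|sinθ|·[1 + r cosθ/√(L² − r² sin²θ)].
With r = 0.0652 m, L = 0.257 m, θ = 110.9°: the bracketed kinematic factor |dx/dθ| = 0.055236 m.
ω = v/|dx/dθ| = 0.36/0.055236 = 6.5175 rad/s.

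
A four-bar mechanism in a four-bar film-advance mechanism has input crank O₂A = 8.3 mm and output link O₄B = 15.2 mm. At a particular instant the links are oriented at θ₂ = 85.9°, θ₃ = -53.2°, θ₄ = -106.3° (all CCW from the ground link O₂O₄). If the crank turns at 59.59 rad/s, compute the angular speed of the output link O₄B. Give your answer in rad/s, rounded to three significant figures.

26.6

ω₂ = 59.59 rad/s
Differentiating the loop-closure r₂e^{iθ₂}+r₃e^{iθ₃}=r₁+r₄e^{iθ₄} gives r₂ω₂e^{iθ₂}+r₃ω₃e^{iθ₃}=r₄ω₄e^{iθ₄}.
Eliminating the other unknown: ω₄ = r₂ω₂ sin(θ₂−θ₃) / [r₄ sin(θ₄−θ₃)].
Numerator sine = +0.65474; denominator sine = -0.79968.
Result = 0.0083·59.59·(+0.65474) / (0.0152·(-0.79968)) = -26.641 rad/s; magnitude 26.641 rad/s.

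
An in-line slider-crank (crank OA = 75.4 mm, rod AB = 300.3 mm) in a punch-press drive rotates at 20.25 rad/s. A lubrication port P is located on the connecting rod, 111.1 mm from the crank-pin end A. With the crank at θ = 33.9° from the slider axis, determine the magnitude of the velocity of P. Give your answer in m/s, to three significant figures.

1.22

ω = 20.25 rad/s.  Crank-pin speed |V_A| = rω = 1.5269 m/s, perpendicular to OA.
Rod angle: sinφ = −(r/L) sinθ ⇒ φ = -8.050°; ω_rod = −rω cosθ/√(L²−r²sin²θ) = -4.2621 rad/s.
V_P = V_A + ω_rod × AP, with AP = 0.1111 m along the rod.
Components: V_Px = −rω sinθ − a·ω_rod·sinφ = -0.91791 m/s;  V_Py = rω cosθ + a·ω_rod·cosφ = +0.79845 m/s.
|V_P| = √(V_Px² + V_Py²) = 1.2166 m/s.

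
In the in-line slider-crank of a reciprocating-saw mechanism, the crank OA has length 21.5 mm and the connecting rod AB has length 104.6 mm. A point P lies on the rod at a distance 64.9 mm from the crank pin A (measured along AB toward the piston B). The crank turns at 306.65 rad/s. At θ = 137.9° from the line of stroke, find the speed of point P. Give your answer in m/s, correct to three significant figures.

4.41

ω = 306.6 rad/s.  Crank-pin speed |V_A| = rω = 6.593 m/s, perpendicular to OA.
Rod angle: sinφ = −(r/L) sinθ ⇒ φ = -7.921°; ω_rod = −rω cosθ/√(L²−r²sin²θ) = +47.217 rad/s.
V_P = V_A + ω_rod × AP, with AP = 0.0649 m along the rod.
Components: V_Px = −rω sinθ − a·ω_rod·sinφ = -3.9978 m/s;  V_Py = rω cosθ + a·ω_rod·cosφ = -1.8566 m/s.
|V_P| = √(V_Px² + V_Py²) = 4.4079 m/s.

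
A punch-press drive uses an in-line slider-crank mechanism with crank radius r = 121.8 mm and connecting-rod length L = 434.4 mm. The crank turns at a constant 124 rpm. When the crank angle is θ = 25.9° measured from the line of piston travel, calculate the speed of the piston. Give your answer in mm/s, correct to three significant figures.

866

ω = 2π·124/60 = 12.99 rad/s
For an in-line slider-crank, x = r cosθ + √(L² − r² sin²θ), so v = −rω sinθ·[1 + r cosθ/√(L² − r² sin²θ)].
With r = 0.1218 m, L = 0.4344 m, θ = 25.9°: √(L² − r² sin²θ) = 0.43113 m.
v = −0.1218·12.99·0.43680·[1 + 0.1218·0.89956/0.43113] = -0.86642 m/s.
|v| = 0.86642 m/s = 866.42 mm/s.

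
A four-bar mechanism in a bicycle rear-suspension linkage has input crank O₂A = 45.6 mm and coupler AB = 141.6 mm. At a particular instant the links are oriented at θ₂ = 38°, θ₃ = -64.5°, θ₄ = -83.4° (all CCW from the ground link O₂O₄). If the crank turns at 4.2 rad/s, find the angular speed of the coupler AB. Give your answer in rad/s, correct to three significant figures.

ω₂ = 4.2 rad/s
Differentiating the loop-closure r₂e^{iθ₂}+r₃e^{iθ₃}=r₁+r₄e^{iθ₄} gives r₂ω₂e^{iθ₂}+r₃ω₃e^{iθ₃}=r₄ω₄e^{iθ₄}.
Eliminating the other unknown: ω₃ = r₂ω₂ sin(θ₄−θ₂) / [r₃ sin(θ₃−θ₄)].
Numerator sine = -0.85355; denominator sine = +0.32392.
Result = 0.0456·4.2·(-0.85355) / (0.1416·(+0.32392)) = -3.5641 rad/s; magnitude 3.5641 rad/s.

3.56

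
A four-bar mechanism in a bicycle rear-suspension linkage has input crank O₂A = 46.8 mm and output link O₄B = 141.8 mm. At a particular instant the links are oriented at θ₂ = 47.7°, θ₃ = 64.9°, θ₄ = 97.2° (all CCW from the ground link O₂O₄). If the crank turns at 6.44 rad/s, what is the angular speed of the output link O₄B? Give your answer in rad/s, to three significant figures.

1.18

ω₂ = 6.44 rad/s
Differentiating the loop-closure r₂e^{iθ₂}+r₃e^{iθ₃}=r₁+r₄e^{iθ₄} gives r₂ω₂e^{iθ₂}+r₃ω₃e^{iθ₃}=r₄ω₄e^{iθ₄}.
Eliminating the other unknown: ω₄ = r₂ω₂ sin(θ₂−θ₃) / [r₄ sin(θ₄−θ₃)].
Numerator sine = -0.29571; denominator sine = +0.53435.
Result = 0.0468·6.44·(-0.29571) / (0.1418·(+0.53435)) = -1.1762 rad/s; magnitude 1.1762 rad/s.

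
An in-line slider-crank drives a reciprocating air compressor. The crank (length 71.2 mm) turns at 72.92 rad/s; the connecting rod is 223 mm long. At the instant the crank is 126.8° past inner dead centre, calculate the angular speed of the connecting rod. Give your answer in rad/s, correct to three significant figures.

14.4

ω = 72.92 rad/s
The rod makes angle φ with the slider axis where L sinφ = r sinθ; differentiating, L cosφ·φ̇ = r ω cosθ.
L cosφ = √(L² − r² sin²θ) = 0.21559 m.
|ω_rod| = r ω |cosθ| / √(L² − r² sin²θ) = 0.0712·72.92·0.59902/0.21559 = 14.426 rad/s.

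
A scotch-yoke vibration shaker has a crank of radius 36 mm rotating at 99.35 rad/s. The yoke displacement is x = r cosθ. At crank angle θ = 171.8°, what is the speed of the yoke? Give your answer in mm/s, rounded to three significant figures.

510

ω = 99.35 rad/s
x = r cosθ ⇒ ẋ = −rω sinθ.
|v| = rω|sinθ| = 0.036·99.35·|sin 171.8°| = 0.51013 m/s = 510.13 mm/s.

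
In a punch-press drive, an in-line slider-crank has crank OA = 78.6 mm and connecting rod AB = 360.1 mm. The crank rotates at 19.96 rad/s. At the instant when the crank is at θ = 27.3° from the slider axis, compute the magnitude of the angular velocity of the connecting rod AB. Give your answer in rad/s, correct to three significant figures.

ω = 19.96 rad/s
The rod makes angle φ with the slider axis where L sinφ = r sinθ; differentiating, L cosφ·φ̇ = r ω cosθ.
L cosφ = √(L² − r² sin²θ) = 0.35829 m.
|ω_rod| = r ω |cosθ| / √(L² − r² sin²θ) = 0.0786·19.96·0.88862/0.35829 = 3.891 rad/s.

3.89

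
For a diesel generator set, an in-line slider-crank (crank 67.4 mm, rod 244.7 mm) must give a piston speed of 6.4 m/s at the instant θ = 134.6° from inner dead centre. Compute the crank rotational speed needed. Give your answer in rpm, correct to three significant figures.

1590

For an in-line slider-crank, |v_piston| = rω|sinθ|·[1 + r cosθ/√(L² − r² sin²θ)].
With r = 0.0674 m, L = 0.2447 m, θ = 134.6°: the bracketed kinematic factor |dx/dθ| = 0.038525 m.
ω = v/|dx/dθ| = 6.4/0.038525 = 166.12 rad/s.
N = 60ω/(2π) = 1586.4 rpm.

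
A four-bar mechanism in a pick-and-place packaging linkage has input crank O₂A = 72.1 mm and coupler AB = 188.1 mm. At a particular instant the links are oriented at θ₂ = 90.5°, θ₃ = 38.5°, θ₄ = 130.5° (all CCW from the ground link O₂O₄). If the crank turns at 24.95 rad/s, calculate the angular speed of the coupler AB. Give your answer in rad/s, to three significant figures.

ω₂ = 24.95 rad/s
Differentiating the loop-closure r₂e^{iθ₂}+r₃e^{iθ₃}=r₁+r₄e^{iθ₄} gives r₂ω₂e^{iθ₂}+r₃ω₃e^{iθ₃}=r₄ω₄e^{iθ₄}.
Eliminating the other unknown: ω₃ = r₂ω₂ sin(θ₄−θ₂) / [r₃ sin(θ₃−θ₄)].
Numerator sine = +0.64279; denominator sine = -0.99939.
Result = 0.0721·24.95·(+0.64279) / (0.1881·(-0.99939)) = -6.151 rad/s; magnitude 6.151 rad/s.

6.15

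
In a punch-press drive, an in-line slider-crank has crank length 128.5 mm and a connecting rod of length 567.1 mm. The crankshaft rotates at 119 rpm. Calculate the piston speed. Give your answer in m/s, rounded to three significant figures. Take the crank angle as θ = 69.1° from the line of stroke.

1.62

ω = 2π·119/60 = 12.46 rad/s
For an in-line slider-crank, x = r cosθ + √(L² − r² sin²θ), so v = −rω sinθ·[1 + r cosθ/√(L² − r² sin²θ)].
With r = 0.1285 m, L = 0.5671 m, θ = 69.1°: √(L² − r² sin²θ) = 0.55425 m.
v = −0.1285·12.46·0.93420·[1 + 0.1285·0.35674/0.55425] = -1.6197 m/s.
|v| = 1.6197 m/s.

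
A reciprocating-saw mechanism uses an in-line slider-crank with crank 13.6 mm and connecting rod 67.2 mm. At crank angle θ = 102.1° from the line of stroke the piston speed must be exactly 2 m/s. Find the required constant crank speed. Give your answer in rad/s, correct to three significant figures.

157

For an in-line slider-crank, |v_piston| = rω|sinθ|·[1 + r cosθ/√(L² − r² sin²θ)].
With r = 0.0136 m, L = 0.0672 m, θ = 102.1°: the bracketed kinematic factor |dx/dθ| = 0.012722 m.
ω = v/|dx/dθ| = 2/0.012722 = 157.2 rad/s.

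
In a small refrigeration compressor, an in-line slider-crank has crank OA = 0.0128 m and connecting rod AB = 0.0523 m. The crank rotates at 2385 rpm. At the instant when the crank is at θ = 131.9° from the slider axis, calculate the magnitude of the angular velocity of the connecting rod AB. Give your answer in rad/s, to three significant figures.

ω = 249.8 rad/s (converted from 2385 rpm).
The rod makes angle φ with the slider axis where L sinφ = r sinθ; differentiating, L cosφ·φ̇ = r ω cosθ.
L cosφ = √(L² − r² sin²θ) = 0.051425 m.
|ω_rod| = r ω |cosθ| / √(L² − r² sin²θ) = 0.0128·249.8·0.66783/0.051425 = 41.517 rad/s.

41.5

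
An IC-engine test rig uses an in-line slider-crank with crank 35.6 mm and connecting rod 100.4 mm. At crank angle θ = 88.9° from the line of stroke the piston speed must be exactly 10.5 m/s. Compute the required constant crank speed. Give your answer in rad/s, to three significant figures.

For an in-line slider-crank, |v_piston| = rω|sinθ|·[1 + r cosθ/√(L² − r² sin²θ)].
With r = 0.0356 m, L = 0.1004 m, θ = 88.9°: the bracketed kinematic factor |dx/dθ| = 0.035853 m.
ω = v/|dx/dθ| = 10.5/0.035853 = 292.87 rad/s.

293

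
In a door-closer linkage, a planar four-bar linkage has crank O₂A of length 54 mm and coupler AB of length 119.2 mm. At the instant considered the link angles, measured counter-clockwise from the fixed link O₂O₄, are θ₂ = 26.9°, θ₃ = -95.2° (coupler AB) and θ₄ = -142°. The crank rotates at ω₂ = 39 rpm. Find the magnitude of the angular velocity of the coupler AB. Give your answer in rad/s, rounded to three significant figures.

ω₂ = 4.084 rad/s (from 39 rpm).
Differentiating the loop-closure r₂e^{iθ₂}+r₃e^{iθ₃}=r₁+r₄e^{iθ₄} gives r₂ω₂e^{iθ₂}+r₃ω₃e^{iθ₃}=r₄ω₄e^{iθ₄}.
Eliminating the other unknown: ω₃ = r₂ω₂ sin(θ₄−θ₂) / [r₃ sin(θ₃−θ₄)].
Numerator sine = -0.19252; denominator sine = +0.72897.
Result = 0.054·4.084·(-0.19252) / (0.1192·(+0.72897)) = -0.48863 rad/s; magnitude 0.48863 rad/s.

0.489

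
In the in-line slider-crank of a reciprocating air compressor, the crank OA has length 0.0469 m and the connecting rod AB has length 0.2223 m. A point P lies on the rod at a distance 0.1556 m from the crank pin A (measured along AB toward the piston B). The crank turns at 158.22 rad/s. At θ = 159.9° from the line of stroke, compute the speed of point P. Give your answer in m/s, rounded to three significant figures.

3.03

ω = 158.2 rad/s.  Crank-pin speed |V_A| = rω = 7.4205 m/s, perpendicular to OA.
Rod angle: sinφ = −(r/L) sinθ ⇒ φ = -4.158°; ω_rod = −rω cosθ/√(L²−r²sin²θ) = +31.43 rad/s.
V_P = V_A + ω_rod × AP, with AP = 0.1556 m along the rod.
Components: V_Px = −rω sinθ − a·ω_rod·sinφ = -2.1955 m/s;  V_Py = rω cosθ + a·ω_rod·cosφ = -2.0909 m/s.
|V_P| = √(V_Px² + V_Py²) = 3.0319 m/s.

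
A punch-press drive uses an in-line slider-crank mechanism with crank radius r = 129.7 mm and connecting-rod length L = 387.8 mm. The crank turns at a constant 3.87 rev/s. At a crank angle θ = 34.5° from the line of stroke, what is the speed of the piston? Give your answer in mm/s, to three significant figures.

2290

ω = 2π·3.87 = 24.32 rad/s
For an in-line slider-crank, x = r cosθ + √(L² − r² sin²θ), so v = −rω sinθ·[1 + r cosθ/√(L² − r² sin²θ)].
With r = 0.1297 m, L = 0.3878 m, θ = 34.5°: √(L² − r² sin²θ) = 0.38078 m.
v = −0.1297·24.32·0.56641·[1 + 0.1297·0.82413/0.38078] = -2.2878 m/s.
|v| = 2.2878 m/s = 2287.8 mm/s.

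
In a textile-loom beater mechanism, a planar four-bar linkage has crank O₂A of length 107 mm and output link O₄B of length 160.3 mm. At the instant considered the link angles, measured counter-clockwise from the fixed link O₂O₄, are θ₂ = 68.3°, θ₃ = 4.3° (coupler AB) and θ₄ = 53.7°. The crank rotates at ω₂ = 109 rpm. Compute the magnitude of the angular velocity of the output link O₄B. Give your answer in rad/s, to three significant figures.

ω₂ = 11.41 rad/s (from 109 rpm).
Differentiating the loop-closure r₂e^{iθ₂}+r₃e^{iθ₃}=r₁+r₄e^{iθ₄} gives r₂ω₂e^{iθ₂}+r₃ω₃e^{iθ₃}=r₄ω₄e^{iθ₄}.
Eliminating the other unknown: ω₄ = r₂ω₂ sin(θ₂−θ₃) / [r₄ sin(θ₄−θ₃)].
Numerator sine = +0.89879; denominator sine = +0.75927.
Result = 0.107·11.41·(+0.89879) / (0.1603·(+0.75927)) = +9.0192 rad/s; magnitude 9.0192 rad/s.

9.02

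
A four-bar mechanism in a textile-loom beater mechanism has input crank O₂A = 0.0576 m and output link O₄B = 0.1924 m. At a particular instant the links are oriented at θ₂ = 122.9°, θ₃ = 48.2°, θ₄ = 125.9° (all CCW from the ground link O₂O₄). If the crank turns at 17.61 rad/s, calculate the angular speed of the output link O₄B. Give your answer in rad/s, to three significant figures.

ω₂ = 17.61 rad/s
Differentiating the loop-closure r₂e^{iθ₂}+r₃e^{iθ₃}=r₁+r₄e^{iθ₄} gives r₂ω₂e^{iθ₂}+r₃ω₃e^{iθ₃}=r₄ω₄e^{iθ₄}.
Eliminating the other unknown: ω₄ = r₂ω₂ sin(θ₂−θ₃) / [r₄ sin(θ₄−θ₃)].
Numerator sine = +0.96456; denominator sine = +0.97705.
Result = 0.0576·17.61·(+0.96456) / (0.1924·(+0.97705)) = +5.2046 rad/s; magnitude 5.2046 rad/s.

5.20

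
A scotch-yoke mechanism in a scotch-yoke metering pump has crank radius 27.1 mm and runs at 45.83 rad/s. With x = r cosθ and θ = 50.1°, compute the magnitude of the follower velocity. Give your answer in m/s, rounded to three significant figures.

0.953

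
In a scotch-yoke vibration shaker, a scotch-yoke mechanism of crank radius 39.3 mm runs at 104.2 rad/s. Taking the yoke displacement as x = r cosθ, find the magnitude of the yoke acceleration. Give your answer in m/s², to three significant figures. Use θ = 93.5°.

26.0

ω = 104.2 rad/s
x = r cosθ ⇒ ẍ = −rω² cosθ (ω constant).
|a| = rω²|cosθ| = 0.0393·(104.2)²·|cos 93.5°| = 26.05 m/s².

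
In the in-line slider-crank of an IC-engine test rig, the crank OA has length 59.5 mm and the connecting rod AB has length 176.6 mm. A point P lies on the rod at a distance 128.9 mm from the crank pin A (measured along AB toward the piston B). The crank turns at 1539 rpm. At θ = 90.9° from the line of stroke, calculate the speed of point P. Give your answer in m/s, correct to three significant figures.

ω = 161.2 rad/s.  Crank-pin speed |V_A| = rω = 9.5892 m/s, perpendicular to OA.
Rod angle: sinφ = −(r/L) sinθ ⇒ φ = -19.687°; ω_rod = −rω cosθ/√(L²−r²sin²θ) = +0.90584 rad/s.
V_P = V_A + ω_rod × AP, with AP = 0.1289 m along the rod.
Components: V_Px = −rω sinθ − a·ω_rod·sinφ = -9.5487 m/s;  V_Py = rω cosθ + a·ω_rod·cosφ = -0.040683 m/s.
|V_P| = √(V_Px² + V_Py²) = 9.5488 m/s.

9.55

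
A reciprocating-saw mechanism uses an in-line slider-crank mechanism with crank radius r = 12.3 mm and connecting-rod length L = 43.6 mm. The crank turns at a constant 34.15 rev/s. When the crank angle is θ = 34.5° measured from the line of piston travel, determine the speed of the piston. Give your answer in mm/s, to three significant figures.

1850

ω = 2π·34.1 = 214.6 rad/s
For an in-line slider-crank, x = r cosθ + √(L² − r² sin²θ), so v = −rω sinθ·[1 + r cosθ/√(L² − r² sin²θ)].
With r = 0.0123 m, L = 0.0436 m, θ = 34.5°: √(L² − r² sin²θ) = 0.04304 m.
v = −0.0123·214.6·0.56641·[1 + 0.0123·0.82413/0.04304] = -1.8469 m/s.
|v| = 1.8469 m/s = 1846.9 mm/s.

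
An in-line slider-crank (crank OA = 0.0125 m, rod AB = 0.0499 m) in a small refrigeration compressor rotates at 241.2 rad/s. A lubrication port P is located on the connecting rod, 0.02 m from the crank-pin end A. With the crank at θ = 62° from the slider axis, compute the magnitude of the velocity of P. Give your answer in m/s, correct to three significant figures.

2.92

ω = 241.2 rad/s.  Crank-pin speed |V_A| = rω = 3.015 m/s, perpendicular to OA.
Rod angle: sinφ = −(r/L) sinθ ⇒ φ = -12.778°; ω_rod = −rω cosθ/√(L²−r²sin²θ) = -29.086 rad/s.
V_P = V_A + ω_rod × AP, with AP = 0.02 m along the rod.
Components: V_Px = −rω sinθ − a·ω_rod·sinφ = -2.7908 m/s;  V_Py = rω cosθ + a·ω_rod·cosφ = +0.84814 m/s.
|V_P| = √(V_Px² + V_Py²) = 2.9168 m/s.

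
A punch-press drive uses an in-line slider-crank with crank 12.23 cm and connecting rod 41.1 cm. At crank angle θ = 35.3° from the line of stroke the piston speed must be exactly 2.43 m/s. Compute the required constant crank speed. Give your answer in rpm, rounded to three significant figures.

263

For an in-line slider-crank, |v_piston| = rω|sinθ|·[1 + r cosθ/√(L² − r² sin²θ)].
With r = 0.1223 m, L = 0.411 m, θ = 35.3°: the bracketed kinematic factor |dx/dθ| = 0.088095 m.
ω = v/|dx/dθ| = 2.43/0.088095 = 27.584 rad/s.
N = 60ω/(2π) = 263.41 rpm.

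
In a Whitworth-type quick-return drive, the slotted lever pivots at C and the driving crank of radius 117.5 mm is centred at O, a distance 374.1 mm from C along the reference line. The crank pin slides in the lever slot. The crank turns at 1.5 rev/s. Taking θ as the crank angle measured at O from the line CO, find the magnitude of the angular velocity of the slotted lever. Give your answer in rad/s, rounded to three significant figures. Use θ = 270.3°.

ω = 9.425 rad/s (from 1.5 rev/s).
Crank pin A relative to C: A = (d + r cosθ, r sinθ); lever angle φ = atan2(r sinθ, d + r cosθ).
Differentiating tanφ: φ̇ = rω(d cosθ + r)/(d² + r² + 2dr cosθ).
d² + r² + 2dr cosθ = |CA|² = 0.154217 m²;  d cosθ + r = +0.11946 m.
|ω_lever| = |0.1175·9.425·+0.11946| / 0.154217 = 0.85782 rad/s.

0.858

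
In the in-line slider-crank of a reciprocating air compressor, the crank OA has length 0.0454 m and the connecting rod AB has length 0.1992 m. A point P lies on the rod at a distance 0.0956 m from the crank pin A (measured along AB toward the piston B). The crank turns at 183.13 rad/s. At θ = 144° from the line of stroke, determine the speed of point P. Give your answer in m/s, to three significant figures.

ω = 183.1 rad/s.  Crank-pin speed |V_A| = rω = 8.3141 m/s, perpendicular to OA.
Rod angle: sinφ = −(r/L) sinθ ⇒ φ = -7.699°; ω_rod = −rω cosθ/√(L²−r²sin²θ) = +34.073 rad/s.
V_P = V_A + ω_rod × AP, with AP = 0.0956 m along the rod.
Components: V_Px = −rω sinθ − a·ω_rod·sinφ = -4.4505 m/s;  V_Py = rω cosθ + a·ω_rod·cosφ = -3.4982 m/s.
|V_P| = √(V_Px² + V_Py²) = 5.6608 m/s.

5.66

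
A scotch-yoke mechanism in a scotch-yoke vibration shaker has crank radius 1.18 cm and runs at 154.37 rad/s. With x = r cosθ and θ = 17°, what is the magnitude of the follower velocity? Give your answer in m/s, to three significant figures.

ω = 154.4 rad/s
x = r cosθ ⇒ ẋ = −rω sinθ.
|v| = rω|sinθ| = 0.0118·154.4·|sin 17°| = 0.53257 m/s.

0.533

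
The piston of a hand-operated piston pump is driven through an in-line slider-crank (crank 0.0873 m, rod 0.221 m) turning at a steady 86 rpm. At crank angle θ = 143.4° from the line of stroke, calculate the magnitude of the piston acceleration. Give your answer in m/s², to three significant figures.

4.74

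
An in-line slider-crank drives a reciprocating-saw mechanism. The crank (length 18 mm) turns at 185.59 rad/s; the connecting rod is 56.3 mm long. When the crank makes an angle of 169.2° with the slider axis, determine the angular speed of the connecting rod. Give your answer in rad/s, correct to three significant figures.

58.4

ω = 185.6 rad/s
The rod makes angle φ with the slider axis where L sinφ = r sinθ; differentiating, L cosφ·φ̇ = r ω cosθ.
L cosφ = √(L² − r² sin²θ) = 0.056199 m.
|ω_rod| = r ω |cosθ| / √(L² − r² sin²θ) = 0.018·185.6·0.98229/0.056199 = 58.39 rad/s.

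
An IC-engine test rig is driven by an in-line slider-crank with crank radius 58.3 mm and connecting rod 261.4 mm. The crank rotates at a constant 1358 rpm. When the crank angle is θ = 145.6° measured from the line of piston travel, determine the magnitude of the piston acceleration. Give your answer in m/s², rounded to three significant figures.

874

ω = 2π·1358/60 = 142.2 rad/s
x(θ) = r cosθ + √(L² − r² sin²θ); with ω constant, a = ω²·d²x/dθ².
d²x/dθ² = −r cosθ − r²(cos2θ)/√u − r⁴ sin²2θ/(4u^{3/2}),  u = L² − r² sin²θ = 0.0672451 m².
Substituting r = 0.0583 m, L = 0.2614 m, θ = 145.6°: d²x/dθ² = +0.04322 m.
a = ω²·d²x/dθ² = (142.2)²·(+0.04322) = +874.07 m/s²;  |a| = 874.07 m/s².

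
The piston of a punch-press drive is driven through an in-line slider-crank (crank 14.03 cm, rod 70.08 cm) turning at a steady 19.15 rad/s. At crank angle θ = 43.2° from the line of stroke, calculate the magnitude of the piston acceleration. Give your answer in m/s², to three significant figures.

ω = 19.15 rad/s
x(θ) = r cosθ + √(L² − r² sin²θ); with ω constant, a = ω²·d²x/dθ².
d²x/dθ² = −r cosθ − r²(cos2θ)/√u − r⁴ sin²2θ/(4u^{3/2}),  u = L² − r² sin²θ = 0.481897 m².
Substituting r = 0.1403 m, L = 0.7008 m, θ = 43.2°: d²x/dθ² = -0.10434 m.
a = ω²·d²x/dθ² = (19.15)²·(-0.10434) = -38.265 m/s²;  |a| = 38.265 m/s².

38.3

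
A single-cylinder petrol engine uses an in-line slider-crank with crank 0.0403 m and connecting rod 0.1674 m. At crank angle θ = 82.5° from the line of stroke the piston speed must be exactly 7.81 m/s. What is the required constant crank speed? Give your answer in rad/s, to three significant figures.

189

For an in-line slider-crank, |v_piston| = rω|sinθ|·[1 + r cosθ/√(L² − r² sin²θ)].
With r = 0.0403 m, L = 0.1674 m, θ = 82.5°: the bracketed kinematic factor |dx/dθ| = 0.041248 m.
ω = v/|dx/dθ| = 7.81/0.041248 = 189.34 rad/s.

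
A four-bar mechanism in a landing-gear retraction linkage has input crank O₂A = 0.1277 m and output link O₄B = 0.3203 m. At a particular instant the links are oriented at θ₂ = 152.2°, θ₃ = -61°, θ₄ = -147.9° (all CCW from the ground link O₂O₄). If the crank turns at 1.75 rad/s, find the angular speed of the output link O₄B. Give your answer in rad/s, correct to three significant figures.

0.383

ω₂ = 1.75 rad/s
Differentiating the loop-closure r₂e^{iθ₂}+r₃e^{iθ₃}=r₁+r₄e^{iθ₄} gives r₂ω₂e^{iθ₂}+r₃ω₃e^{iθ₃}=r₄ω₄e^{iθ₄}.
Eliminating the other unknown: ω₄ = r₂ω₂ sin(θ₂−θ₃) / [r₄ sin(θ₄−θ₃)].
Numerator sine = -0.54756; denominator sine = -0.99854.
Result = 0.1277·1.75·(-0.54756) / (0.3203·(-0.99854)) = +0.3826 rad/s; magnitude 0.3826 rad/s.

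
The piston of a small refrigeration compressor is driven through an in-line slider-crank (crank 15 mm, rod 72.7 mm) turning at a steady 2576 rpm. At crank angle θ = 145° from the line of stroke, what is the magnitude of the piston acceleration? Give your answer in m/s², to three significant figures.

ω = 2π·2576/60 = 269.8 rad/s
x(θ) = r cosθ + √(L² − r² sin²θ); with ω constant, a = ω²·d²x/dθ².
d²x/dθ² = −r cosθ − r²(cos2θ)/√u − r⁴ sin²2θ/(4u^{3/2}),  u = L² − r² sin²θ = 0.00521127 m².
Substituting r = 0.015 m, L = 0.0727 m, θ = 145°: d²x/dθ² = +0.011192 m.
a = ω²·d²x/dθ² = (269.8)²·(+0.011192) = +814.4 m/s²;  |a| = 814.4 m/s².

814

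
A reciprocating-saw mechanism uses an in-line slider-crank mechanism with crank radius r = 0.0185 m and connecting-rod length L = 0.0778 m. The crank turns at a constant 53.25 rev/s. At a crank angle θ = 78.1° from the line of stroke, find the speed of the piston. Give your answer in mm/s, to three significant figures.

6360

ω = 2π·53.2 = 334.6 rad/s
For an in-line slider-crank, x = r cosθ + √(L² − r² sin²θ), so v = −rω sinθ·[1 + r cosθ/√(L² − r² sin²θ)].
With r = 0.0185 m, L = 0.0778 m, θ = 78.1°: √(L² − r² sin²θ) = 0.075665 m.
v = −0.0185·334.6·0.97851·[1 + 0.0185·0.20620/0.075665] = -6.3621 m/s.
|v| = 6.3621 m/s = 6362.1 mm/s.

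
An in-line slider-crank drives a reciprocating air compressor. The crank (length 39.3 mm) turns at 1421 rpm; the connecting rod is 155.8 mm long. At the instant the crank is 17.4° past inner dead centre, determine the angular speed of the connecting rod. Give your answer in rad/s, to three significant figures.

ω = 148.8 rad/s (converted from 1421 rpm).
The rod makes angle φ with the slider axis where L sinφ = r sinθ; differentiating, L cosφ·φ̇ = r ω cosθ.
L cosφ = √(L² − r² sin²θ) = 0.15536 m.
|ω_rod| = r ω |cosθ| / √(L² − r² sin²θ) = 0.0393·148.8·0.95424/0.15536 = 35.921 rad/s.

35.9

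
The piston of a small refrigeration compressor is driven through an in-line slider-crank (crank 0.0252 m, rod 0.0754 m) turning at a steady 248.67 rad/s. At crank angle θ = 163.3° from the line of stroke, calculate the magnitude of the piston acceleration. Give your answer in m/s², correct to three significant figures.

ω = 248.7 rad/s
x(θ) = r cosθ + √(L² − r² sin²θ); with ω constant, a = ω²·d²x/dθ².
d²x/dθ² = −r cosθ − r²(cos2θ)/√u − r⁴ sin²2θ/(4u^{3/2}),  u = L² − r² sin²θ = 0.00563272 m².
Substituting r = 0.0252 m, L = 0.0754 m, θ = 163.3°: d²x/dθ² = +0.017001 m.
a = ω²·d²x/dθ² = (248.7)²·(+0.017001) = +1051.3 m/s²;  |a| = 1051.3 m/s².

1050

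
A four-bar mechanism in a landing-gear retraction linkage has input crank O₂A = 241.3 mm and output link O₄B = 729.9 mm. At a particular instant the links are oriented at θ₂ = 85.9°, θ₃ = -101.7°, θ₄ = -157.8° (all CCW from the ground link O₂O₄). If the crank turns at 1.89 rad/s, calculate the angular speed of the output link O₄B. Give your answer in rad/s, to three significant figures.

ω₂ = 1.89 rad/s
Differentiating the loop-closure r₂e^{iθ₂}+r₃e^{iθ₃}=r₁+r₄e^{iθ₄} gives r₂ω₂e^{iθ₂}+r₃ω₃e^{iθ₃}=r₄ω₄e^{iθ₄}.
Eliminating the other unknown: ω₄ = r₂ω₂ sin(θ₂−θ₃) / [r₄ sin(θ₄−θ₃)].
Numerator sine = -0.13226; denominator sine = -0.83001.
Result = 0.2413·1.89·(-0.13226) / (0.7299·(-0.83001)) = +0.099561 rad/s; magnitude 0.099561 rad/s.

0.0996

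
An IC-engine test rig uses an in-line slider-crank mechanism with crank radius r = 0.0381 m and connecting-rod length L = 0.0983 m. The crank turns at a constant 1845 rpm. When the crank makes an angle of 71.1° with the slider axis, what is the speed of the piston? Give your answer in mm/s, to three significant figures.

7900

ω = 2π·1845/60 = 193.2 rad/s
For an in-line slider-crank, x = r cosθ + √(L² − r² sin²θ), so v = −rω sinθ·[1 + r cosθ/√(L² − r² sin²θ)].
With r = 0.0381 m, L = 0.0983 m, θ = 71.1°: √(L² − r² sin²θ) = 0.091453 m.
v = −0.0381·193.2·0.94609·[1 + 0.0381·0.32392/0.091453] = -7.9042 m/s.
|v| = 7.9042 m/s = 7904.2 mm/s.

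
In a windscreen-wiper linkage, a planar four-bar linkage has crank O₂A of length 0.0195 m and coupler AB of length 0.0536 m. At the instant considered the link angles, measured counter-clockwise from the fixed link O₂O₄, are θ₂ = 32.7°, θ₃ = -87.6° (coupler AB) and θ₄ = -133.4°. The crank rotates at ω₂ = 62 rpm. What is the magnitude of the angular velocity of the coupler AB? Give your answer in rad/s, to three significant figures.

ω₂ = 6.493 rad/s (from 62 rpm).
Differentiating the loop-closure r₂e^{iθ₂}+r₃e^{iθ₃}=r₁+r₄e^{iθ₄} gives r₂ω₂e^{iθ₂}+r₃ω₃e^{iθ₃}=r₄ω₄e^{iθ₄}.
Eliminating the other unknown: ω₃ = r₂ω₂ sin(θ₄−θ₂) / [r₃ sin(θ₃−θ₄)].
Numerator sine = -0.24023; denominator sine = +0.71691.
Result = 0.0195·6.493·(-0.24023) / (0.0536·(+0.71691)) = -0.7915 rad/s; magnitude 0.7915 rad/s.

0.791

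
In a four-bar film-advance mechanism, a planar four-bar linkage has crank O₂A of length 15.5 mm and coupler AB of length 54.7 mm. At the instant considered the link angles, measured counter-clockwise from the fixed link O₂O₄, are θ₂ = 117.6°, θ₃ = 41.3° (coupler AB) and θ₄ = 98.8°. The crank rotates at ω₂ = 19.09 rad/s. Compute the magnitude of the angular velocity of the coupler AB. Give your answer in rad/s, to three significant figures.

ω₂ = 19.09 rad/s
Differentiating the loop-closure r₂e^{iθ₂}+r₃e^{iθ₃}=r₁+r₄e^{iθ₄} gives r₂ω₂e^{iθ₂}+r₃ω₃e^{iθ₃}=r₄ω₄e^{iθ₄}.
Eliminating the other unknown: ω₃ = r₂ω₂ sin(θ₄−θ₂) / [r₃ sin(θ₃−θ₄)].
Numerator sine = -0.32227; denominator sine = -0.84339.
Result = 0.0155·19.09·(-0.32227) / (0.0547·(-0.84339)) = +2.067 rad/s; magnitude 2.067 rad/s.

2.07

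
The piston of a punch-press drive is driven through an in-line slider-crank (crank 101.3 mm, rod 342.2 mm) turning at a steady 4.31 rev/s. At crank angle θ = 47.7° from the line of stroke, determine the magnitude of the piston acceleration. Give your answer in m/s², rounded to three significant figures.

48.4

ω = 2π·4.31 = 27.08 rad/s
x(θ) = r cosθ + √(L² − r² sin²θ); with ω constant, a = ω²·d²x/dθ².
d²x/dθ² = −r cosθ − r²(cos2θ)/√u − r⁴ sin²2θ/(4u^{3/2}),  u = L² − r² sin²θ = 0.111487 m².
Substituting r = 0.1013 m, L = 0.3422 m, θ = 47.7°: d²x/dθ² = -0.065985 m.
a = ω²·d²x/dθ² = (27.08)²·(-0.065985) = -48.39 m/s²;  |a| = 48.39 m/s².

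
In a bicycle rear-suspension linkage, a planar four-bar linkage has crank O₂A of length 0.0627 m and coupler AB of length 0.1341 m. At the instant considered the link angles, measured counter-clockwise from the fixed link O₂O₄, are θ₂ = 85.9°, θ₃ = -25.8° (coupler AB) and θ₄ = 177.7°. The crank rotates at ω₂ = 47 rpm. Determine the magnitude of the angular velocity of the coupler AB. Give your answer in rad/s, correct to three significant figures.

ω₂ = 4.922 rad/s (from 47 rpm).
Differentiating the loop-closure r₂e^{iθ₂}+r₃e^{iθ₃}=r₁+r₄e^{iθ₄} gives r₂ω₂e^{iθ₂}+r₃ω₃e^{iθ₃}=r₄ω₄e^{iθ₄}.
Eliminating the other unknown: ω₃ = r₂ω₂ sin(θ₄−θ₂) / [r₃ sin(θ₃−θ₄)].
Numerator sine = +0.99951; denominator sine = +0.39875.
Result = 0.0627·4.922·(+0.99951) / (0.1341·(+0.39875)) = +5.7683 rad/s; magnitude 5.7683 rad/s.

5.77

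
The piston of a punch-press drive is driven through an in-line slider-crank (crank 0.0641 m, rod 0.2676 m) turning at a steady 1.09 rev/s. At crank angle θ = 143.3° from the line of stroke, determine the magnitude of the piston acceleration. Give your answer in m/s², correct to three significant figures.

2.19

ω = 2π·1.09 = 6.849 rad/s
x(θ) = r cosθ + √(L² − r² sin²θ); with ω constant, a = ω²·d²x/dθ².
d²x/dθ² = −r cosθ − r²(cos2θ)/√u − r⁴ sin²2θ/(4u^{3/2}),  u = L² − r² sin²θ = 0.0701423 m².
Substituting r = 0.0641 m, L = 0.2676 m, θ = 143.3°: d²x/dθ² = +0.046753 m.
a = ω²·d²x/dθ² = (6.849)²·(+0.046753) = +2.1929 m/s²;  |a| = 2.1929 m/s².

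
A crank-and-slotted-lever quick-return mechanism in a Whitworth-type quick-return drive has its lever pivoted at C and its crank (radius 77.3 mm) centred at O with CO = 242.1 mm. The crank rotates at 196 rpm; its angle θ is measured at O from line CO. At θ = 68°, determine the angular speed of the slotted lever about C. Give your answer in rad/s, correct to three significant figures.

ω = 20.53 rad/s (from 196 rpm).
Crank pin A relative to C: A = (d + r cosθ, r sinθ); lever angle φ = atan2(r sinθ, d + r cosθ).
Differentiating tanφ: φ̇ = rω(d cosθ + r)/(d² + r² + 2dr cosθ).
d² + r² + 2dr cosθ = |CA|² = 0.0786087 m²;  d cosθ + r = +0.16799 m.
|ω_lever| = |0.0773·20.53·+0.16799| / 0.0786087 = 3.3906 rad/s.

3.39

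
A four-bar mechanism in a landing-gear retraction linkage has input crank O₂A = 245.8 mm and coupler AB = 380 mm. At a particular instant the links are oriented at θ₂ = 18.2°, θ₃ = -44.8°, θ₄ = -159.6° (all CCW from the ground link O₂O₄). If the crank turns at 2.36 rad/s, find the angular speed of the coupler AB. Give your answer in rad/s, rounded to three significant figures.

0.0646

ω₂ = 2.36 rad/s
Differentiating the loop-closure r₂e^{iθ₂}+r₃e^{iθ₃}=r₁+r₄e^{iθ₄} gives r₂ω₂e^{iθ₂}+r₃ω₃e^{iθ₃}=r₄ω₄e^{iθ₄}.
Eliminating the other unknown: ω₃ = r₂ω₂ sin(θ₄−θ₂) / [r₃ sin(θ₃−θ₄)].
Numerator sine = -0.03839; denominator sine = +0.90778.
Result = 0.2458·2.36·(-0.03839) / (0.38·(+0.90778)) = -0.064554 rad/s; magnitude 0.064554 rad/s.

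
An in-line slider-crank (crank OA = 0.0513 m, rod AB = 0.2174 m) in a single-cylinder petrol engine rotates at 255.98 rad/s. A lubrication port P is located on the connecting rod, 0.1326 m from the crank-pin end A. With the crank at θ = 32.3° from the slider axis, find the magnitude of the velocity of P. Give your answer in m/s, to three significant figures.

ω = 256 rad/s.  Crank-pin speed |V_A| = rω = 13.132 m/s, perpendicular to OA.
Rod angle: sinφ = −(r/L) sinθ ⇒ φ = -7.244°; ω_rod = −rω cosθ/√(L²−r²sin²θ) = -51.468 rad/s.
V_P = V_A + ω_rod × AP, with AP = 0.1326 m along the rod.
Components: V_Px = −rω sinθ − a·ω_rod·sinφ = -7.8775 m/s;  V_Py = rω cosθ + a·ω_rod·cosφ = +4.3296 m/s.
|V_P| = √(V_Px² + V_Py²) = 8.9889 m/s.

8.99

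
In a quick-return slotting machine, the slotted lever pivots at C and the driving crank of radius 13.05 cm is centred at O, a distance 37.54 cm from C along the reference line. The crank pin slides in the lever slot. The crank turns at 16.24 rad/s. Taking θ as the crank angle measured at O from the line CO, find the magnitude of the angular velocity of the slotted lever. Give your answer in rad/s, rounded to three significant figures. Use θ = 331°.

3.99

ω = 16.24 rad/s
Crank pin A relative to C: A = (d + r cosθ, r sinθ); lever angle φ = atan2(r sinθ, d + r cosθ).
Differentiating tanφ: φ̇ = rω(d cosθ + r)/(d² + r² + 2dr cosθ).
d² + r² + 2dr cosθ = |CA|² = 0.24365 m²;  d cosθ + r = +0.45883 m.
|ω_lever| = |0.1305·16.24·+0.45883| / 0.24365 = 3.991 rad/s.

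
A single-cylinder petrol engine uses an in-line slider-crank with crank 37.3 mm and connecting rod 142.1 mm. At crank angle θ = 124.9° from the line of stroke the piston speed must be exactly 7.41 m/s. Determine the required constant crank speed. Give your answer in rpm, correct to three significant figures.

For an in-line slider-crank, |v_piston| = rω|sinθ|·[1 + r cosθ/√(L² − r² sin²θ)].
With r = 0.0373 m, L = 0.1421 m, θ = 124.9°: the bracketed kinematic factor |dx/dθ| = 0.025887 m.
ω = v/|dx/dθ| = 7.41/0.025887 = 286.24 rad/s.
N = 60ω/(2π) = 2733.4 rpm.

2730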